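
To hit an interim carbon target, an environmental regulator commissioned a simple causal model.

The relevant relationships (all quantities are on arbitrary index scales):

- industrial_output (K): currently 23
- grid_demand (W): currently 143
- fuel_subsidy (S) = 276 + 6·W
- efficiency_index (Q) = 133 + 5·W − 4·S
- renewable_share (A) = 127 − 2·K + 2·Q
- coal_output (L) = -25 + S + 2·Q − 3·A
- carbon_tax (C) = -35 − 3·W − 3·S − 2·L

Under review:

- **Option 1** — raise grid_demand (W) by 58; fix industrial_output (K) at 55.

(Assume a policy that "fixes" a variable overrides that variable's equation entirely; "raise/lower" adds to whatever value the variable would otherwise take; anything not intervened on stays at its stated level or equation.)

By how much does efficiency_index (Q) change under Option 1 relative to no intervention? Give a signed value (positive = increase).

Baseline:
  W = 143
  S = 276 + 6·143 = 1134
  Q = 133 + 5·143 − 4·1134 = -3688
Option 1 (W + 58, K := 55):
  W = 143 + 58 = 201
  S = 276 + 6·201 = 1482
  Q = 133 + 5·201 − 4·1482 = -4790
Change in Q: -4790 − (-3688) = -1102

-1102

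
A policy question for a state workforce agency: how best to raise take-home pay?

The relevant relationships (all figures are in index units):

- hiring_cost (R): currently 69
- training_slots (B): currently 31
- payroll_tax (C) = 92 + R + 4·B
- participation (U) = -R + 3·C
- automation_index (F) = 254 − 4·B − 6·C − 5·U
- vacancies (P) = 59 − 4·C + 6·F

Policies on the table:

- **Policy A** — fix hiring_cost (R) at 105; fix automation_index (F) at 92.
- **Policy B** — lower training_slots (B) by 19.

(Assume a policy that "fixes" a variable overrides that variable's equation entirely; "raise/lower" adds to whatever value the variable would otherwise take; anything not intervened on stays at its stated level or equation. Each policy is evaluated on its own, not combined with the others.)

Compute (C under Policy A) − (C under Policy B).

Policy A (R := 105, F := 92):
  R = 105
  B = 31
  C = 92 + 105 + 4·31 = 321
Policy B (B − 19):
  R = 69
  B = 31 − 19 = 12
  C = 92 + 69 + 4·12 = 209
C: 321 − 209 = 112

112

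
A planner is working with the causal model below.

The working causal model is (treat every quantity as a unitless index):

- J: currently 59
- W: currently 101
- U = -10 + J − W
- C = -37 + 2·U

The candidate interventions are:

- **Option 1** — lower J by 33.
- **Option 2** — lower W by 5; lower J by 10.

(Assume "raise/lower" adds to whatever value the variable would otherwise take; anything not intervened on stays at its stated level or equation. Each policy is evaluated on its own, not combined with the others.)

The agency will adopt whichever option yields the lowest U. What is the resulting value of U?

Option 1 (J − 33):
  J = 59 − 33 = 26
  W = 101
  U = -10 + 26 − 101 = -85
Option 2 (W − 5, J − 10):
  J = 59 − 10 = 49
  W = 101 − 5 = 96
  U = -10 + 49 − 96 = -57
Comparing — Option 1: U=-85, Option 2: U=-57. Lowest is -85 (Option 1).

-85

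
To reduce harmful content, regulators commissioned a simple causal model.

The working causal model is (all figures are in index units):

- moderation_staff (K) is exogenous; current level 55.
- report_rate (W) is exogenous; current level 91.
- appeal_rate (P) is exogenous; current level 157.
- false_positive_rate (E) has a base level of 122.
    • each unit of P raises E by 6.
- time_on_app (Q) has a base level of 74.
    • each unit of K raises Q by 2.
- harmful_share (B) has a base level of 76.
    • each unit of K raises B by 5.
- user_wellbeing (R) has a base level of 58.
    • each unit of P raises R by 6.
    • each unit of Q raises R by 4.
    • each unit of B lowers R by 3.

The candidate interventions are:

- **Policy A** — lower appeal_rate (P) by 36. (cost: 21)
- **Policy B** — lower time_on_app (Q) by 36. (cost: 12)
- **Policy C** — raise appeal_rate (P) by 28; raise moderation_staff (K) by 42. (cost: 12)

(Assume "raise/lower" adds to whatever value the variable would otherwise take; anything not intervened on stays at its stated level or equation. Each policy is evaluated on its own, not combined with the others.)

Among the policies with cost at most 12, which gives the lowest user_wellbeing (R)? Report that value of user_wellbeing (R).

539

Policy B (Q − 36):
  K = 55
  P = 157
  Q = 74 + 2·55 (−36 from intervention) = 148
  B = 76 + 5·55 = 351
  R = 58 + 6·157 + 4·148 − 3·351 = 539
Policy C (P + 28, K + 42):
  K = 55 + 42 = 97
  P = 157 + 28 = 185
  Q = 74 + 2·97 = 268
  B = 76 + 5·97 = 561
  R = 58 + 6·185 + 4·268 − 3·561 = 557
Comparing — Policy B: R=539, Policy C: R=557. Lowest is 539 (Policy B).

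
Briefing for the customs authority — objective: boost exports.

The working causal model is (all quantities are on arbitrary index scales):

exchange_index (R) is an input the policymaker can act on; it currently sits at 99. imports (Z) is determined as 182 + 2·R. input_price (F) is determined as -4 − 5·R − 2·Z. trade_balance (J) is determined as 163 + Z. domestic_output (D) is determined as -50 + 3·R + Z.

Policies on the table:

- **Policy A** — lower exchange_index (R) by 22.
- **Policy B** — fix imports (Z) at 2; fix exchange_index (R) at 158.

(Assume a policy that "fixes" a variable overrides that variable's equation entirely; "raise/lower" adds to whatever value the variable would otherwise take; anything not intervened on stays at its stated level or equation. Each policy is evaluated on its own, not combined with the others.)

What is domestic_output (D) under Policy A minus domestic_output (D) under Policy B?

91

Policy A (R − 22):
  R = 99 − 22 = 77
  Z = 182 + 2·77 = 336
  D = -50 + 3·77 + 336 = 517
Policy B (Z := 2, R := 158):
  R = 158
  Z = 2
  D = -50 + 3·158 + 2 = 426
D: 517 − 426 = 91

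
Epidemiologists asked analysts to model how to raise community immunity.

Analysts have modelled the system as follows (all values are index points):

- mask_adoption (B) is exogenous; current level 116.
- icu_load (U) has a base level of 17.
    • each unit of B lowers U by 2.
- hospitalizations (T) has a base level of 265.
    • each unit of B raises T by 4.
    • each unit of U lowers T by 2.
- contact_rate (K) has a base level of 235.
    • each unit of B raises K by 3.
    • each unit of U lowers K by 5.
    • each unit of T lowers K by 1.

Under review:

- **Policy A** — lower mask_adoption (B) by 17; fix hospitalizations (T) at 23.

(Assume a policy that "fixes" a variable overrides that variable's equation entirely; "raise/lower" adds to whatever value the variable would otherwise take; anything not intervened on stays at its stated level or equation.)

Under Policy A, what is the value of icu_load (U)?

Policy A (B − 17, T := 23):
  B = 116 − 17 = 99
  U = 17 − 2·99 = -181

-181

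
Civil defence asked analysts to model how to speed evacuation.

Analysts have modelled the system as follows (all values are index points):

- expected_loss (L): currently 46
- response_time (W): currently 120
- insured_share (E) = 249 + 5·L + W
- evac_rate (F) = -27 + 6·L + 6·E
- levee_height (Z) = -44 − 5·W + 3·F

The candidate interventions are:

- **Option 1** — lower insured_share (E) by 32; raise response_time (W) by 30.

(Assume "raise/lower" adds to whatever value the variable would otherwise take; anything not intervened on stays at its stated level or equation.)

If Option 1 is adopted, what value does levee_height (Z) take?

Option 1 (E − 32, W + 30):
  L = 46
  W = 120 + 30 = 150
  E = 249 + 5·46 + 150 (−32 from intervention) = 597
  F = -27 + 6·46 + 6·597 = 3831
  Z = -44 − 5·150 + 3·3831 = 10699

10699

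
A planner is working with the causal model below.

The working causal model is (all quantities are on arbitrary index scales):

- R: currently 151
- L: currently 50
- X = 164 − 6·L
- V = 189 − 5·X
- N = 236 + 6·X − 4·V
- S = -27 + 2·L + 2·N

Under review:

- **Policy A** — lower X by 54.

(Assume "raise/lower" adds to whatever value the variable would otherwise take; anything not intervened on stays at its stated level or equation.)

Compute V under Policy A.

1139

Policy A (X − 54):
  L = 50
  X = 164 − 6·50 (−54 from intervention) = -190
  V = 189 − 5·(-190) = 1139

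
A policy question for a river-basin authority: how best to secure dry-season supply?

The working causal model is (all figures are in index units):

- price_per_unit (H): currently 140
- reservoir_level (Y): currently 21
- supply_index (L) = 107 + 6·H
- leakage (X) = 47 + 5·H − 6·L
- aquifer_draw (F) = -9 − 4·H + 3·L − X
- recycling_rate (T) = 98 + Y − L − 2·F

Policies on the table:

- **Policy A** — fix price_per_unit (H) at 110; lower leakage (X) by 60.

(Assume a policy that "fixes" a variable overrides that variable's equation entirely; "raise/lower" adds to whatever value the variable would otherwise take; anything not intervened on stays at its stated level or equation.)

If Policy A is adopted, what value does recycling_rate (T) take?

-12482

Policy A (H := 110, X − 60):
  H = 110
  Y = 21
  L = 107 + 6·110 = 767
  X = 47 + 5·110 − 6·767 (−60 from intervention) = -4065
  F = -9 − 4·110 + 3·767 − (-4065) = 5917
  T = 98 + 21 − 767 − 2·5917 = -12482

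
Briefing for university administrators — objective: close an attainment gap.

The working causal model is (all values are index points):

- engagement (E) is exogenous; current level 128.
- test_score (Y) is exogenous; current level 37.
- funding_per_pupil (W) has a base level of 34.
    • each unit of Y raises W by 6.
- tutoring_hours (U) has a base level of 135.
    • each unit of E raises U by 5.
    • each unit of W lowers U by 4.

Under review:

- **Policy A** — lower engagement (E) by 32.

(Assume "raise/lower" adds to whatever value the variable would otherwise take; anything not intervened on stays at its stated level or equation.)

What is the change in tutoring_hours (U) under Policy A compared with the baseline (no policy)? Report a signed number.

Baseline:
  E = 128
  Y = 37
  W = 34 + 6·37 = 256
  U = 135 + 5·128 − 4·256 = -249
Policy A (E − 32):
  E = 128 − 32 = 96
  Y = 37
  W = 34 + 6·37 = 256
  U = 135 + 5·96 − 4·256 = -409
Change in U: -409 − (-249) = -160

-160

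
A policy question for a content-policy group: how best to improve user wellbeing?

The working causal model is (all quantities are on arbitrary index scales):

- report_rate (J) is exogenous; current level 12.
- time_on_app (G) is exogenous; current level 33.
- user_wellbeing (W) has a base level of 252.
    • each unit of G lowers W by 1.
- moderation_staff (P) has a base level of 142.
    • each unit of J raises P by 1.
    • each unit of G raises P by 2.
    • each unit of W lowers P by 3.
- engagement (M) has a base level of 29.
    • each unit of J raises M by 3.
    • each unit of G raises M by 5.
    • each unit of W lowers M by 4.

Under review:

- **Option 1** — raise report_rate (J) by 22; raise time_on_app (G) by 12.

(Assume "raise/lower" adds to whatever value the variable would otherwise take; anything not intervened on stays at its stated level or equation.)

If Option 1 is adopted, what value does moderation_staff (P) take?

-355

Option 1 (J + 22, G + 12):
  J = 12 + 22 = 34
  G = 33 + 12 = 45
  W = 252 − 45 = 207
  P = 142 + 34 + 2·45 − 3·207 = -355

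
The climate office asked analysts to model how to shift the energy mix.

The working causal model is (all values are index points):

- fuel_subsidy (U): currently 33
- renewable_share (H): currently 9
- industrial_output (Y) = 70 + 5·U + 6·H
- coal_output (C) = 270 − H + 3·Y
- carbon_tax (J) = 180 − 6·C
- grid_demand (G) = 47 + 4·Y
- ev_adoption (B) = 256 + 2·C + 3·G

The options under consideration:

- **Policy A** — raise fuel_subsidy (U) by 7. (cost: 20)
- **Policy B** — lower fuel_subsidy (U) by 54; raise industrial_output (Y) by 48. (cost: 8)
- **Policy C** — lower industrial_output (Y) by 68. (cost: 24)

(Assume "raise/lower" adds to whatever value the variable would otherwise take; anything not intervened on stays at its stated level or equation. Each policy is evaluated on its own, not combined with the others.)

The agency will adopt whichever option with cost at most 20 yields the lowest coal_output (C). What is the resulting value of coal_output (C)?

Policy A (U + 7):
  U = 33 + 7 = 40
  H = 9
  Y = 70 + 5·40 + 6·9 = 324
  C = 270 − 9 + 3·324 = 1233
Policy B (U − 54, Y + 48):
  U = 33 − 54 = -21
  H = 9
  Y = 70 + 5·(-21) + 6·9 (+48 from intervention) = 67
  C = 270 − 9 + 3·67 = 462
Comparing — Policy A: C=1233, Policy B: C=462. Lowest is 462 (Policy B).

462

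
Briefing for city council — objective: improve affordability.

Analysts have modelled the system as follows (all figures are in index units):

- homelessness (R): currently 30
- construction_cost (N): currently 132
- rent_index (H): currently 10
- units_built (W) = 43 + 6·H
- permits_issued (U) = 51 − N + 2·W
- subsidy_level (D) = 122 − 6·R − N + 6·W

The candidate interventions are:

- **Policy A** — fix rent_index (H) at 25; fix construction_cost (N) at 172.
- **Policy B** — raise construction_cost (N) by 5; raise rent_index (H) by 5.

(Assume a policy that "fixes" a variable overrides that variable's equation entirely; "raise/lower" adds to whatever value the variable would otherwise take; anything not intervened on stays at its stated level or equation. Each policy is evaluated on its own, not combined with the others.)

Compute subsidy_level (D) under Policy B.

Policy B (N + 5, H + 5):
  R = 30
  N = 132 + 5 = 137
  H = 10 + 5 = 15
  W = 43 + 6·15 = 133
  D = 122 − 6·30 − 137 + 6·133 = 603

603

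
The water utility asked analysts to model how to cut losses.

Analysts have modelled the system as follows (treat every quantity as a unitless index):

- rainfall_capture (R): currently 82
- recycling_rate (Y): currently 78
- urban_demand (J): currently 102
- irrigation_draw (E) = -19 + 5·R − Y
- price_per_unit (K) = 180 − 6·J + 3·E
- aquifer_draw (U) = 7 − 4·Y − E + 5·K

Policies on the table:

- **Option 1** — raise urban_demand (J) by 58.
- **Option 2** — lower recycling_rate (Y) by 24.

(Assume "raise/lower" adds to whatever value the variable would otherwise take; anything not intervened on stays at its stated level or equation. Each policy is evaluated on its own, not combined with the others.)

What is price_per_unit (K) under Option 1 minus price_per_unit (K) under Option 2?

-420

Option 1 (J + 58):
  R = 82
  Y = 78
  J = 102 + 58 = 160
  E = -19 + 5·82 − 78 = 313
  K = 180 − 6·160 + 3·313 = 159
Option 2 (Y − 24):
  R = 82
  Y = 78 − 24 = 54
  J = 102
  E = -19 + 5·82 − 54 = 337
  K = 180 − 6·102 + 3·337 = 579
K: 159 − 579 = -420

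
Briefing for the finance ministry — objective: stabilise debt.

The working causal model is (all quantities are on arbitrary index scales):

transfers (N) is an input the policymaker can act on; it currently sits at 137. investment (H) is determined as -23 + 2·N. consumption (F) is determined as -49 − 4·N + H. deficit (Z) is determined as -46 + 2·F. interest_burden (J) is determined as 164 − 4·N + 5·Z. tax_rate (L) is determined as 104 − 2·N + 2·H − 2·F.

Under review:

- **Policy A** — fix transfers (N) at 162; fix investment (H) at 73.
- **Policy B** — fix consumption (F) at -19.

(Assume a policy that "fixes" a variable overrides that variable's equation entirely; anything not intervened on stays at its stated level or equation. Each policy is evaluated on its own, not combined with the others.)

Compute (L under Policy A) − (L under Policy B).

Policy A (N := 162, H := 73):
  N = 162
  H = 73
  F = -49 − 4·162 + 73 = -624
  L = 104 − 2·162 + 2·73 − 2·(-624) = 1174
Policy B (F := -19):
  N = 137
  H = -23 + 2·137 = 251
  F = -19
  L = 104 − 2·137 + 2·251 − 2·(-19) = 370
L: 1174 − 370 = 804

804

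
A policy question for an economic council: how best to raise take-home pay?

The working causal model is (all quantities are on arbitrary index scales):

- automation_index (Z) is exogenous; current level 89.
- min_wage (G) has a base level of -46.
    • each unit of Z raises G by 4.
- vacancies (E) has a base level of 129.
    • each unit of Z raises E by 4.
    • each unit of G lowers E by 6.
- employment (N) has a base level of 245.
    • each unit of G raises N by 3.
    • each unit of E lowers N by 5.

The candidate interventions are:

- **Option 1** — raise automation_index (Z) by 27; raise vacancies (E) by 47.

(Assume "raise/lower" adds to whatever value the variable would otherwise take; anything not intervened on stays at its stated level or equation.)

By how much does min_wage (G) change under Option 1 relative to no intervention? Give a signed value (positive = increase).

108

Baseline:
  Z = 89
  G = -46 + 4·89 = 310
Option 1 (Z + 27, E + 47):
  Z = 89 + 27 = 116
  G = -46 + 4·116 = 418
Change in G: 418 − 310 = 108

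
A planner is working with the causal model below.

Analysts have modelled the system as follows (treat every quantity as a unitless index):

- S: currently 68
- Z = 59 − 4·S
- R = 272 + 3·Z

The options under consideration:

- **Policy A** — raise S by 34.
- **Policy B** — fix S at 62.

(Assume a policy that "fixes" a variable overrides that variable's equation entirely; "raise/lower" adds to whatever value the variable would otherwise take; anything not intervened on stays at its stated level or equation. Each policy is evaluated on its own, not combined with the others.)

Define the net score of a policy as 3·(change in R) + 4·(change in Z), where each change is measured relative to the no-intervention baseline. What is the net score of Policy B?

Baseline:
  S = 68
  Z = 59 − 4·68 = -213
  R = 272 + 3·(-213) = -367
Policy B (S := 62):
  S = 62
  Z = 59 − 4·62 = -189
  R = 272 + 3·(-189) = -295
ΔR = -295 − (-367) = 72; ΔZ = -189 − (-213) = 24
Score = 3·72 + 4·24 = 312

312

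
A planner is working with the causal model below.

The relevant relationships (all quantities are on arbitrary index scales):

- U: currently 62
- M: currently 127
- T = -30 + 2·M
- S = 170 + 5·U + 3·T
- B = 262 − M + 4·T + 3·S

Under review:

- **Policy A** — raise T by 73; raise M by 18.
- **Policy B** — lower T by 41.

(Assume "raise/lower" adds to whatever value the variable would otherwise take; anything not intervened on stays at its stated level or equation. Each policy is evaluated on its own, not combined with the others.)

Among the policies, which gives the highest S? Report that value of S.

Policy A (T + 73, M + 18):
  U = 62
  M = 127 + 18 = 145
  T = -30 + 2·145 (+73 from intervention) = 333
  S = 170 + 5·62 + 3·333 = 1479
Policy B (T − 41):
  U = 62
  M = 127
  T = -30 + 2·127 (−41 from intervention) = 183
  S = 170 + 5·62 + 3·183 = 1029
Comparing — Policy A: S=1479, Policy B: S=1029. Highest is 1479 (Policy A).

1479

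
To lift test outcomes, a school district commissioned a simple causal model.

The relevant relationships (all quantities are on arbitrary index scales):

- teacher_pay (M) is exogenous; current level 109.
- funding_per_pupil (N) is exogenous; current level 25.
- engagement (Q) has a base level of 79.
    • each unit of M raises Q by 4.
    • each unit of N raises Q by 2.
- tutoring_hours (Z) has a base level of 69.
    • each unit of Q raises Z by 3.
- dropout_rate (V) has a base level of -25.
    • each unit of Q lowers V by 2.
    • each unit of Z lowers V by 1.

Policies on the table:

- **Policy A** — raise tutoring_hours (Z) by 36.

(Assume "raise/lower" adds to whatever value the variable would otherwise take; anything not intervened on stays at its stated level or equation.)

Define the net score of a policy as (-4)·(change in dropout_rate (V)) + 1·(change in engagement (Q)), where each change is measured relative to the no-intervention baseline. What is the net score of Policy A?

144

Baseline:
  M = 109
  N = 25
  Q = 79 + 4·109 + 2·25 = 565
  Z = 69 + 3·565 = 1764
  V = -25 − 2·565 − 1764 = -2919
Policy A (Z + 36):
  M = 109
  N = 25
  Q = 79 + 4·109 + 2·25 = 565
  Z = 69 + 3·565 (+36 from intervention) = 1800
  V = -25 − 2·565 − 1800 = -2955
ΔV = -2955 − (-2919) = -36; ΔQ = 565 − 565 = 0
Score = (-4)·(-36) + 1·0 = 144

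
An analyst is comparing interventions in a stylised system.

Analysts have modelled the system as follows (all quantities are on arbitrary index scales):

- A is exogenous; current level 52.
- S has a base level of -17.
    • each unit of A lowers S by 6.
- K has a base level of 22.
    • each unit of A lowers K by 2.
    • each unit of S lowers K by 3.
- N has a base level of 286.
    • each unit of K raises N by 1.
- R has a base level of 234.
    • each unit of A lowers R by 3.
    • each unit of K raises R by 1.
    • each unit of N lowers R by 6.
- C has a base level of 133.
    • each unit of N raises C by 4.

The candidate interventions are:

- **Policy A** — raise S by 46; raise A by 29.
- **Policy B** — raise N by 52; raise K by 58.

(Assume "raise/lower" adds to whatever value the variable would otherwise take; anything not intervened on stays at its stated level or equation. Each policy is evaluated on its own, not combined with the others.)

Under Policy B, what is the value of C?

Policy B (N + 52, K + 58):
  A = 52
  S = -17 − 6·52 = -329
  K = 22 − 2·52 − 3·(-329) (+58 from intervention) = 963
  N = 286 + 963 (+52 from intervention) = 1301
  C = 133 + 4·1301 = 5337

5337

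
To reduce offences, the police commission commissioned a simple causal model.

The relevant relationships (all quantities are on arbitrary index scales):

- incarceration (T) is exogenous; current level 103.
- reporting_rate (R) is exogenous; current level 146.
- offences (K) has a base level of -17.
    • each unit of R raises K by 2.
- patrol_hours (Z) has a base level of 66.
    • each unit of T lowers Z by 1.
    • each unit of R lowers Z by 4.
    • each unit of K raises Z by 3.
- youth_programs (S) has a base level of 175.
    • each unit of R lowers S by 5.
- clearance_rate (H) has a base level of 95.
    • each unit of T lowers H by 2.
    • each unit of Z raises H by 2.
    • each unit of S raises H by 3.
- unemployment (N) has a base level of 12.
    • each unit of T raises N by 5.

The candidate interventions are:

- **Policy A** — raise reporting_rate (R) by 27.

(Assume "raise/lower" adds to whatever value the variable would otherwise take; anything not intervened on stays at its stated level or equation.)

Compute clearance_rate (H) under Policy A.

-1665

Policy A (R + 27):
  T = 103
  R = 146 + 27 = 173
  K = -17 + 2·173 = 329
  Z = 66 − 103 − 4·173 + 3·329 = 258
  S = 175 − 5·173 = -690
  H = 95 − 2·103 + 2·258 + 3·(-690) = -1665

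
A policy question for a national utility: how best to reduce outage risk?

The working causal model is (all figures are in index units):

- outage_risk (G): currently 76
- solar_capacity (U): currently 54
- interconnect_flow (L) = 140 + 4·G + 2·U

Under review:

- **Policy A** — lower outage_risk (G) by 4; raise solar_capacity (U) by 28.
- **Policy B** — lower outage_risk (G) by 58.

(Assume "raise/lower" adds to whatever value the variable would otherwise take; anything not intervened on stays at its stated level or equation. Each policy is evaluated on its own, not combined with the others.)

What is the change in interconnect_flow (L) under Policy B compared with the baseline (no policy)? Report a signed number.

Baseline:
  G = 76
  U = 54
  L = 140 + 4·76 + 2·54 = 552
Policy B (G − 58):
  G = 76 − 58 = 18
  U = 54
  L = 140 + 4·18 + 2·54 = 320
Change in L: 320 − 552 = -232

-232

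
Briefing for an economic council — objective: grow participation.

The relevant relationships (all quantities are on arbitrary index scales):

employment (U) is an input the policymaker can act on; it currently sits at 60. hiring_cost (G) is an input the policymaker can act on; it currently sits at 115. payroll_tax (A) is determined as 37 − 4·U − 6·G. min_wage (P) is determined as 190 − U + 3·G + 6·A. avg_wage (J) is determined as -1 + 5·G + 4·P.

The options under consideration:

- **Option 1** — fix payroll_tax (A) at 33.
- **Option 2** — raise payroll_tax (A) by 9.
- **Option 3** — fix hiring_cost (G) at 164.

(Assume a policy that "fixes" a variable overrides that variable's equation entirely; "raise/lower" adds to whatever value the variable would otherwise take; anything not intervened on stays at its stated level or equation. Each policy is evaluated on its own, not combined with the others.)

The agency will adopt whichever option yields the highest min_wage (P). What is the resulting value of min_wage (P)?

673

Option 1 (A := 33):
  U = 60
  G = 115
  A = 33
  P = 190 − 60 + 3·115 + 6·33 = 673
Option 2 (A + 9):
  U = 60
  G = 115
  A = 37 − 4·60 − 6·115 (+9 from intervention) = -884
  P = 190 − 60 + 3·115 + 6·(-884) = -4829
Option 3 (G := 164):
  U = 60
  G = 164
  A = 37 − 4·60 − 6·164 = -1187
  P = 190 − 60 + 3·164 + 6·(-1187) = -6500
Comparing — Option 1: P=673, Option 2: P=-4829, Option 3: P=-6500. Highest is 673 (Option 1).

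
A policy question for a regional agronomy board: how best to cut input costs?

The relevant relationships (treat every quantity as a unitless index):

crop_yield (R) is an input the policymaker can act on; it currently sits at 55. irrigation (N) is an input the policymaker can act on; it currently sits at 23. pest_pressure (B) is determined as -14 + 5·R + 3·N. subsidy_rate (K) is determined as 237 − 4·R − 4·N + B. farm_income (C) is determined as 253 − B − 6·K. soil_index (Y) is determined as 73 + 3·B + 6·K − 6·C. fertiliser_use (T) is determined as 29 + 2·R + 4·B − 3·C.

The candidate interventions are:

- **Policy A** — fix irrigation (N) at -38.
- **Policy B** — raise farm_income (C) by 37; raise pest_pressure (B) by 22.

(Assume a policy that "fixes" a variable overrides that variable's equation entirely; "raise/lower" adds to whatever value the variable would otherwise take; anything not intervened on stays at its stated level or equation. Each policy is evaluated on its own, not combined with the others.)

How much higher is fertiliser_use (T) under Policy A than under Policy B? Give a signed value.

-622

Policy A (N := -38):
  R = 55
  N = -38
  B = -14 + 5·55 + 3·(-38) = 147
  K = 237 − 4·55 − 4·(-38) + 147 = 316
  C = 253 − 147 − 6·316 = -1790
  T = 29 + 2·55 + 4·147 − 3·(-1790) = 6097
Policy B (C + 37, B + 22):
  R = 55
  N = 23
  B = -14 + 5·55 + 3·23 (+22 from intervention) = 352
  K = 237 − 4·55 − 4·23 + 352 = 277
  C = 253 − 352 − 6·277 (+37 from intervention) = -1724
  T = 29 + 2·55 + 4·352 − 3·(-1724) = 6719
T: 6097 − 6719 = -622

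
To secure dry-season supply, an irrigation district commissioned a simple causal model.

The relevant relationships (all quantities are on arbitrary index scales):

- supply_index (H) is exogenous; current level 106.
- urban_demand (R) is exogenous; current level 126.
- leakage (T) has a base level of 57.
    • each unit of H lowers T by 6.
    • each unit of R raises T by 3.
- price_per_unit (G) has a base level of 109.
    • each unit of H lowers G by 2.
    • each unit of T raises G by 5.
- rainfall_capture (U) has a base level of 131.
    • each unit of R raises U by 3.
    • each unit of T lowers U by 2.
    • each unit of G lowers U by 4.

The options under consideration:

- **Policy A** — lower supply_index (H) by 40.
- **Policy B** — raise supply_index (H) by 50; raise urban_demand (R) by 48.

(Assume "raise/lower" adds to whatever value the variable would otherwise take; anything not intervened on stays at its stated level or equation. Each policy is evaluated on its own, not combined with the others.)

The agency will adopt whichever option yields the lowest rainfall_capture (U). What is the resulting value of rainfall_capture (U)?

-257

Policy A (H − 40):
  H = 106 − 40 = 66
  R = 126
  T = 57 − 6·66 + 3·126 = 39
  G = 109 − 2·66 + 5·39 = 172
  U = 131 + 3·126 − 2·39 − 4·172 = -257
Policy B (H + 50, R + 48):
  H = 106 + 50 = 156
  R = 126 + 48 = 174
  T = 57 − 6·156 + 3·174 = -357
  G = 109 − 2·156 + 5·(-357) = -1988
  U = 131 + 3·174 − 2·(-357) − 4·(-1988) = 9319
Comparing — Policy A: U=-257, Policy B: U=9319. Lowest is -257 (Policy A).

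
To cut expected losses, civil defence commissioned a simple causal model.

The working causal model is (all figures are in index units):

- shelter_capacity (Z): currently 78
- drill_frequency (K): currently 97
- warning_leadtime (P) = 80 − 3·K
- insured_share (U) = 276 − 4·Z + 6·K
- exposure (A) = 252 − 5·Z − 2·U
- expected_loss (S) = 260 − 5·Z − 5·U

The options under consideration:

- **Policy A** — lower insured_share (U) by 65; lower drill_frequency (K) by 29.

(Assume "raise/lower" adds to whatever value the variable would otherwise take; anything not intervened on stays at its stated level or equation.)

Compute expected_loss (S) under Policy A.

Policy A (U − 65, K − 29):
  Z = 78
  K = 97 − 29 = 68
  U = 276 − 4·78 + 6·68 (−65 from intervention) = 307
  S = 260 − 5·78 − 5·307 = -1665

-1665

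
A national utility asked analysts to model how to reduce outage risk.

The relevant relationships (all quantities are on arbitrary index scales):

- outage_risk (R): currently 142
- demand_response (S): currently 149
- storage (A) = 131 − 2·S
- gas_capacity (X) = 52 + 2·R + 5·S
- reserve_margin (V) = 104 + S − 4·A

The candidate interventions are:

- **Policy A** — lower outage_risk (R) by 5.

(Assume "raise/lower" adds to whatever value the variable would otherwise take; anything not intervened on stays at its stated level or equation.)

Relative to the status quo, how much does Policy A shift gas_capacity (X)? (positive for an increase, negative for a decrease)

Baseline:
  R = 142
  S = 149
  X = 52 + 2·142 + 5·149 = 1081
Policy A (R − 5):
  R = 142 − 5 = 137
  S = 149
  X = 52 + 2·137 + 5·149 = 1071
Change in X: 1071 − 1081 = -10

-10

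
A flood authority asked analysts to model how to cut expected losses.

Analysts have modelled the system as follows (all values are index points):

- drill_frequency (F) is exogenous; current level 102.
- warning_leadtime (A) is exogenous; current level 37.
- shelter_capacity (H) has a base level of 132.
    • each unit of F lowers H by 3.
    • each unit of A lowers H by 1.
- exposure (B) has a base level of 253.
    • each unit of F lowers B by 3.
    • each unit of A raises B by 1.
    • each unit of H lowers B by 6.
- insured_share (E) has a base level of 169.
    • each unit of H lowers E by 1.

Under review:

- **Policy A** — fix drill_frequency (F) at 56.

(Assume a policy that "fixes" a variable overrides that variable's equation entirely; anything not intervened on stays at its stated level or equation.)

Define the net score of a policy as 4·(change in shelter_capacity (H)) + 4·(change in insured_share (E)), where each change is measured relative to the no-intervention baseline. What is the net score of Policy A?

Baseline:
  F = 102
  A = 37
  H = 132 − 3·102 − 37 = -211
  E = 169 − (-211) = 380
Policy A (F := 56):
  F = 56
  A = 37
  H = 132 − 3·56 − 37 = -73
  E = 169 − (-73) = 242
ΔH = -73 − (-211) = 138; ΔE = 242 − 380 = -138
Score = 4·138 + 4·(-138) = 0

0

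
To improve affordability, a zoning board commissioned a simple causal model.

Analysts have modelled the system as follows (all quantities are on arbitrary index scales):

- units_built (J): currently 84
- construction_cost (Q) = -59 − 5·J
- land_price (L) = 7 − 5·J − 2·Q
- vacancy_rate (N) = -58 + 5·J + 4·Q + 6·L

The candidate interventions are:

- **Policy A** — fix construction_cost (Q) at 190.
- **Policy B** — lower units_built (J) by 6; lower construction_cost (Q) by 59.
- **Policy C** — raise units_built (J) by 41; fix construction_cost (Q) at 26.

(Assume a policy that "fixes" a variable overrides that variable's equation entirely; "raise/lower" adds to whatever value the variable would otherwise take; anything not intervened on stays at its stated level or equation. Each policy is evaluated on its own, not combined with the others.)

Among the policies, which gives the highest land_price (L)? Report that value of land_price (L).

633

Policy A (Q := 190):
  J = 84
  Q = 190
  L = 7 − 5·84 − 2·190 = -793
Policy B (J − 6, Q − 59):
  J = 84 − 6 = 78
  Q = -59 − 5·78 (−59 from intervention) = -508
  L = 7 − 5·78 − 2·(-508) = 633
Policy C (J + 41, Q := 26):
  J = 84 + 41 = 125
  Q = 26
  L = 7 − 5·125 − 2·26 = -670
Comparing — Policy A: L=-793, Policy B: L=633, Policy C: L=-670. Highest is 633 (Policy B).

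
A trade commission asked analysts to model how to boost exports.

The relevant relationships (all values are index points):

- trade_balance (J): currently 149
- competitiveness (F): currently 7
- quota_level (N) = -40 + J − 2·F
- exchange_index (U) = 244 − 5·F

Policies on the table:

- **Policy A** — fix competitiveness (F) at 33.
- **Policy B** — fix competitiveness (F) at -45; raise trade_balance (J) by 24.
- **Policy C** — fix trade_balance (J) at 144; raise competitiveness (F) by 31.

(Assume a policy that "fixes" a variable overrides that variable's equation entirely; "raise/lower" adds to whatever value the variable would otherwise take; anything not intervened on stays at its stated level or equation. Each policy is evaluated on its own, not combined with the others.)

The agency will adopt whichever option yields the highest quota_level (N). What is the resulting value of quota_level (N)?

223

Policy A (F := 33):
  J = 149
  F = 33
  N = -40 + 149 − 2·33 = 43
Policy B (F := -45, J + 24):
  J = 149 + 24 = 173
  F = -45
  N = -40 + 173 − 2·(-45) = 223
Policy C (J := 144, F + 31):
  J = 144
  F = 7 + 31 = 38
  N = -40 + 144 − 2·38 = 28
Comparing — Policy A: N=43, Policy B: N=223, Policy C: N=28. Highest is 223 (Policy B).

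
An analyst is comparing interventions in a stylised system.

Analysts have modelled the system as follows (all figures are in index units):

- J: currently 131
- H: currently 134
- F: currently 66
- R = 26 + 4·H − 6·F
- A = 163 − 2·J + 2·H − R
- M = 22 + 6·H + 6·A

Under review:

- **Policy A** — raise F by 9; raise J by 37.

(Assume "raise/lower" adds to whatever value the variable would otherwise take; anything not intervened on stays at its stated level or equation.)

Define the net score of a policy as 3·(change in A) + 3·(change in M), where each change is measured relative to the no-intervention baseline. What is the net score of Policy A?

Baseline:
  J = 131
  H = 134
  F = 66
  R = 26 + 4·134 − 6·66 = 166
  A = 163 − 2·131 + 2·134 − 166 = 3
  M = 22 + 6·134 + 6·3 = 844
Policy A (F + 9, J + 37):
  J = 131 + 37 = 168
  H = 134
  F = 66 + 9 = 75
  R = 26 + 4·134 − 6·75 = 112
  A = 163 − 2·168 + 2·134 − 112 = -17
  M = 22 + 6·134 + 6·(-17) = 724
ΔA = -17 − 3 = -20; ΔM = 724 − 844 = -120
Score = 3·(-20) + 3·(-120) = -420

-420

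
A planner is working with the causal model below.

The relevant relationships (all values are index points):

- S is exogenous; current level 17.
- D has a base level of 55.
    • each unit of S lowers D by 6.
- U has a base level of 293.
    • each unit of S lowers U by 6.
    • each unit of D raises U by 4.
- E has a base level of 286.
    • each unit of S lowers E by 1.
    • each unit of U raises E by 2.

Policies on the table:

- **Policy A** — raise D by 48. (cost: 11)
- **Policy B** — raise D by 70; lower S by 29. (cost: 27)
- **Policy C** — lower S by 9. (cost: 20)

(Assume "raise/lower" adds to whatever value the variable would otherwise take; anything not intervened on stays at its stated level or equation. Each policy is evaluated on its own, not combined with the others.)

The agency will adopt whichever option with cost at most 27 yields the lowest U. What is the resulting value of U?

Policy A (D + 48):
  S = 17
  D = 55 − 6·17 (+48 from intervention) = 1
  U = 293 − 6·17 + 4·1 = 195
Policy B (D + 70, S − 29):
  S = 17 − 29 = -12
  D = 55 − 6·(-12) (+70 from intervention) = 197
  U = 293 − 6·(-12) + 4·197 = 1153
Policy C (S − 9):
  S = 17 − 9 = 8
  D = 55 − 6·8 = 7
  U = 293 − 6·8 + 4·7 = 273
Comparing — Policy A: U=195, Policy B: U=1153, Policy C: U=273. Lowest is 195 (Policy A).

195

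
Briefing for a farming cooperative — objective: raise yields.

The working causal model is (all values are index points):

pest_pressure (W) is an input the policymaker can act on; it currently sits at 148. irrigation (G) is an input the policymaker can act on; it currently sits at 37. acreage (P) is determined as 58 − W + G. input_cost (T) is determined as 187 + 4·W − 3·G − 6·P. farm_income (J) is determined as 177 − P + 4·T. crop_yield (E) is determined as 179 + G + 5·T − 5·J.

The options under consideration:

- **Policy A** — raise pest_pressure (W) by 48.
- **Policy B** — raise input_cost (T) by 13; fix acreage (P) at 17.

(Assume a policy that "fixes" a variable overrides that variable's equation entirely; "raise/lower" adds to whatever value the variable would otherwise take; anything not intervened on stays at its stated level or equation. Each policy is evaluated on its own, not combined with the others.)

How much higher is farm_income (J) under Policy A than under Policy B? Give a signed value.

Policy A (W + 48):
  W = 148 + 48 = 196
  G = 37
  P = 58 − 196 + 37 = -101
  T = 187 + 4·196 − 3·37 − 6·(-101) = 1466
  J = 177 − (-101) + 4·1466 = 6142
Policy B (T + 13, P := 17):
  W = 148
  G = 37
  P = 17
  T = 187 + 4·148 − 3·37 − 6·17 (+13 from intervention) = 579
  J = 177 − 17 + 4·579 = 2476
J: 6142 − 2476 = 3666

3666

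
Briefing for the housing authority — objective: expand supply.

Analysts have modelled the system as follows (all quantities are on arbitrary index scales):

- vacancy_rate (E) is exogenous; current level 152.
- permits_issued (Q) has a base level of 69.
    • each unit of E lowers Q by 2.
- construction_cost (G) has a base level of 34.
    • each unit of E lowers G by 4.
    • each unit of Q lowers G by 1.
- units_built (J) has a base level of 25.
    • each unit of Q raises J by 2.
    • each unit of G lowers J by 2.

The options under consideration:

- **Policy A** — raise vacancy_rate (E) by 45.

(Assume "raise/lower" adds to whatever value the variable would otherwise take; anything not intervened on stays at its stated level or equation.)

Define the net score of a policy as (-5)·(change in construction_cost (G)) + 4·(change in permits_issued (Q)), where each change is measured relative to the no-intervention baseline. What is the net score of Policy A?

Baseline:
  E = 152
  Q = 69 − 2·152 = -235
  G = 34 − 4·152 − (-235) = -339
Policy A (E + 45):
  E = 152 + 45 = 197
  Q = 69 − 2·197 = -325
  G = 34 − 4·197 − (-325) = -429
ΔG = -429 − (-339) = -90; ΔQ = -325 − (-235) = -90
Score = (-5)·(-90) + 4·(-90) = 90

90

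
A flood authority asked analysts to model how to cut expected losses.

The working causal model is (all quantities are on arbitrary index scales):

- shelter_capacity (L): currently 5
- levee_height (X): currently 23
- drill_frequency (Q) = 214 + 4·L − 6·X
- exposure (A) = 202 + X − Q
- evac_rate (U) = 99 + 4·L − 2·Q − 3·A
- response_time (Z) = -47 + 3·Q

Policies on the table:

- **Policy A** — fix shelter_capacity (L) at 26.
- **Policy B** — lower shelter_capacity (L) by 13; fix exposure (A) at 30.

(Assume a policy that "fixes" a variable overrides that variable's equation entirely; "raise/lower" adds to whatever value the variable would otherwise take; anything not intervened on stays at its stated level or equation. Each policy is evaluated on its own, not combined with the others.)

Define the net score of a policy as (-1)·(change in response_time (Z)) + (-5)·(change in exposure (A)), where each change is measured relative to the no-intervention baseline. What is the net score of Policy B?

651

Baseline:
  L = 5
  X = 23
  Q = 214 + 4·5 − 6·23 = 96
  A = 202 + 23 − 96 = 129
  Z = -47 + 3·96 = 241
Policy B (L − 13, A := 30):
  L = 5 − 13 = -8
  X = 23
  Q = 214 + 4·(-8) − 6·23 = 44
  A = 30
  Z = -47 + 3·44 = 85
ΔZ = 85 − 241 = -156; ΔA = 30 − 129 = -99
Score = (-1)·(-156) + (-5)·(-99) = 651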